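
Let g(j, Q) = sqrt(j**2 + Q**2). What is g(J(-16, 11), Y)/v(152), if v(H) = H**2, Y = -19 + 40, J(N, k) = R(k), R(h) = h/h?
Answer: sqrt(442)/23104 ≈ 0.00090996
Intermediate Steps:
R(h) = 1
J(N, k) = 1
Y = 21
g(j, Q) = sqrt(Q**2 + j**2)
g(J(-16, 11), Y)/v(152) = sqrt(21**2 + 1**2)/(152**2) = sqrt(441 + 1)/23104 = sqrt(442)*(1/23104) = sqrt(442)/23104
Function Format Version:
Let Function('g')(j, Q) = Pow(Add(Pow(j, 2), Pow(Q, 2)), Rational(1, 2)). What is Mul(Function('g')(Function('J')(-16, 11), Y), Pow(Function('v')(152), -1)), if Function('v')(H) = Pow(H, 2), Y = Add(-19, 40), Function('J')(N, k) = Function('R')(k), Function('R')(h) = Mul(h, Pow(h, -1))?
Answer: Mul(Rational(1, 23104), Pow(442, Rational(1, 2))) ≈ 0.00090996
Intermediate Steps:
Function('R')(h) = 1
Function('J')(N, k) = 1
Y = 21
Function('g')(j, Q) = Pow(Add(Pow(Q, 2), Pow(j, 2)), Rational(1, 2))
Mul(Function('g')(Function('J')(-16, 11), Y), Pow(Function('v')(152), -1)) = Mul(Pow(Add(Pow(21, 2), Pow(1, 2)), Rational(1, 2)), Pow(Pow(152, 2), -1)) = Mul(Pow(Add(441, 1), Rational(1, 2)), Pow(23104, -1)) = Mul(Pow(442, Rational(1, 2)), Rational(1, 23104)) = Mul(Rational(1, 23104), Pow(442, Rational(1, 2)))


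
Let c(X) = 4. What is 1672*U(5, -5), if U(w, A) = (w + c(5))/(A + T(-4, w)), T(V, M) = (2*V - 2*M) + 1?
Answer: -684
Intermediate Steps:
T(V, M) = 1 - 2*M + 2*V (T(V, M) = (-2*M + 2*V) + 1 = 1 - 2*M + 2*V)
U(w, A) = (4 + w)/(-7 + A - 2*w) (U(w, A) = (w + 4)/(A + (1 - 2*w + 2*(-4))) = (4 + w)/(A + (1 - 2*w - 8)) = (4 + w)/(A + (-7 - 2*w)) = (4 + w)/(-7 + A - 2*w))
1672*U(5, -5) = 1672*((-4 - 1*5)/(7 - 1*(-5) + 2*5)) = 1672*((-4 - 5)/(7 + 5 + 10)) = 1672*(-9/22) = -684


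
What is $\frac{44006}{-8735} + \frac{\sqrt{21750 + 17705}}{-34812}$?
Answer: $- \frac{44006}{8735} - \frac{\sqrt{39455}}{34812} \approx -5.0436$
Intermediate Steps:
$\frac{44006}{-8735} + \frac{\sqrt{21750 + 17705}}{-34812} = 44006 \left(- \frac{1}{8735}\right) + \sqrt{39455} \left(- \frac{1}{34812}\right) = - \frac{44006}{8735} - \frac{\sqrt{39455}}{34812}$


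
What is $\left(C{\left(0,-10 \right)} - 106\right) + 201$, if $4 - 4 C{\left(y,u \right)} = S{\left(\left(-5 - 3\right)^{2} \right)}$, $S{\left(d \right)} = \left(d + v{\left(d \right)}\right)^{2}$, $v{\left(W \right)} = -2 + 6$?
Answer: $-1060$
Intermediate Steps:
$v{\left(W \right)} = 4$
$S{\left(d \right)} = \left(4 + d\right)^{2}$ ($S{\left(d \right)} = \left(d + 4\right)^{2} = \left(4 + d\right)^{2}$)
$C{\left(y,u \right)} = -1155$ ($C{\left(y,u \right)} = 1 - \frac{\left(4 + \left(-5 - 3\right)^{2}\right)^{2}}{4} = 1 - \frac{\left(4 + \left(-8\right)^{2}\right)^{2}}{4} = 1 - \frac{\left(4 + 64\right)^{2}}{4} = 1 - \frac{68^{2}}{4} = 1 - 1156 = -1155$)
$\left(C{\left(0,-10 \right)} - 106\right) + 201 = \left(-1155 - 106\right) + 201 = -1261 + 201 = -1060$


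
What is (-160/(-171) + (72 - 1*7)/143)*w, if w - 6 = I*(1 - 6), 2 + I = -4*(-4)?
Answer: -167360/1881 ≈ -88.974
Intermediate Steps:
I = 14 (I = -2 - 4*(-4) = -2 + 16 = 14)
w = -64 (w = 6 + 14*(1 - 6) = 6 + 14*(-5) = 6 - 70 = -64)
(-160/(-171) + (72 - 1*7)/143)*w = (-160/(-171) + (72 - 1*7)/143)*(-64) = (-160*(-1/171) + (72 - 7)*(1/143))*(-64) = (160/171 + 65*(1/143))*(-64) = (160/171 + 5/11)*(-64) = (2615/1881)*(-64) = -167360/1881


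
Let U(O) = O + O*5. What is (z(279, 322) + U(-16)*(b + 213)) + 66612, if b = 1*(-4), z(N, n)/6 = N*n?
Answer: 585576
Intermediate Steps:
z(N, n) = 6*N*n (z(N, n) = 6*(N*n) = 6*N*n)
b = -4
U(O) = 6*O (U(O) = O + 5*O = 6*O)
(z(279, 322) + U(-16)*(b + 213)) + 66612 = (6*279*322 + (6*(-16))*(-4 + 213)) + 66612 = (539028 - 96*209) + 66612 = (539028 - 20064) + 66612 = 518964 + 66612 = 585576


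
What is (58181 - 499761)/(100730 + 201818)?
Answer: -110395/75637 ≈ -1.4595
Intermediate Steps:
(58181 - 499761)/(100730 + 201818) = -441580/302548 = -441580*1/302548 = -110395/75637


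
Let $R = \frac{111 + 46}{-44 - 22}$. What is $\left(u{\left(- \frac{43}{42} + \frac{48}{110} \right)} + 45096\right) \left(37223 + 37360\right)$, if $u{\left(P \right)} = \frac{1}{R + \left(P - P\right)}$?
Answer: $\frac{528048087498}{157} \approx 3.3634 \cdot 10^{9}$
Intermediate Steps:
$R = - \frac{157}{66}$ ($R = \frac{157}{-66} = 157 \left(- \frac{1}{66}\right) = - \frac{157}{66} \approx -2.3788$)
$u{\left(P \right)} = - \frac{66}{157}$ ($u{\left(P \right)} = \frac{1}{- \frac{157}{66} + \left(P - P\right)} = \frac{1}{- \frac{157}{66} + 0} = \frac{1}{- \frac{157}{66}} = - \frac{66}{157}$)
$\left(u{\left(- \frac{43}{42} + \frac{48}{110} \right)} + 45096\right) \left(37223 + 37360\right) = \left(- \frac{66}{157} + 45096\right) \left(37223 + 37360\right) = \frac{7080006}{157} \cdot 74583 = \frac{528048087498}{157}$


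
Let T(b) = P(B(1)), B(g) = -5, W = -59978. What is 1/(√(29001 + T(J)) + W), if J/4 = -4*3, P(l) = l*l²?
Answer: -29989/1798665804 - √7219/1798665804 ≈ -1.6720e-5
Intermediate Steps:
P(l) = l³
J = -48 (J = 4*(-4*3) = 4*(-12) = -48)
T(b) = -125 (T(b) = (-5)³ = -125)
1/(√(29001 + T(J)) + W) = 1/(√(29001 - 125) - 59978) = 1/(√28876 - 59978) = 1/(2*√7219 - 59978) = 1/(-59978 + 2*√7219)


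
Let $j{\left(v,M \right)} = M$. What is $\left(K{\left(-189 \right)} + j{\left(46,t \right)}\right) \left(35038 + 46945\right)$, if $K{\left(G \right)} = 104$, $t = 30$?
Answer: $10985722$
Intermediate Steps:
$\left(K{\left(-189 \right)} + j{\left(46,t \right)}\right) \left(35038 + 46945\right) = \left(104 + 30\right) \left(35038 + 46945\right) = 134 \cdot 81983 = 10985722$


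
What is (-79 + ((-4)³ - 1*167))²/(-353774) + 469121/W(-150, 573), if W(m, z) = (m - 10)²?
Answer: 81751326327/4528307200 ≈ 18.053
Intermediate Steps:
W(m, z) = (-10 + m)²
(-79 + ((-4)³ - 1*167))²/(-353774) + 469121/W(-150, 573) = (-79 + ((-4)³ - 1*167))²/(-353774) + 469121/((-10 - 150)²) = (-79 + (-64 - 167))²*(-1/353774) + 469121/((-160)²) = (-79 - 231)²*(-1/353774) + 469121/25600 = (-310)²*(-1/353774) + 469121*(1/25600) = 96100*(-1/353774) + 469121/25600 = -48050/176887 + 469121/25600 = 81751326327/4528307200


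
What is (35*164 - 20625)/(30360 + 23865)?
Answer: -2977/10845 ≈ -0.27450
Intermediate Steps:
(35*164 - 20625)/(30360 + 23865) = (5740 - 20625)/54225 = -14885*1/54225 = -2977/10845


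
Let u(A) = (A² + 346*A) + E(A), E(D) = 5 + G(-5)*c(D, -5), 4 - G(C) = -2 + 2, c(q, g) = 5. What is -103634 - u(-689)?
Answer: -339986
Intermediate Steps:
G(C) = 4 (G(C) = 4 - (-2 + 2) = 4 - 1*0 = 4 + 0 = 4)
E(D) = 25 (E(D) = 5 + 4*5 = 5 + 20 = 25)
u(A) = 25 + A² + 346*A (u(A) = (A² + 346*A) + 25 = 25 + A² + 346*A)
-103634 - u(-689) = -103634 - (25 + (-689)² + 346*(-689)) = -103634 - (25 + 474721 - 238394) = -103634 - 1*236352 = -103634 - 236352 = -339986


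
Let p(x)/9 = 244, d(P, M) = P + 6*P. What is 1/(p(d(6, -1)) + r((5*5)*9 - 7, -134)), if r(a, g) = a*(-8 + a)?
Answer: 1/47976 ≈ 2.0844e-5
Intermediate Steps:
d(P, M) = 7*P
p(x) = 2196 (p(x) = 9*244 = 2196)
1/(p(d(6, -1)) + r((5*5)*9 - 7, -134)) = 1/(2196 + ((5*5)*9 - 7)*(-8 + ((5*5)*9 - 7))) = 1/(2196 + (25*9 - 7)*(-8 + (25*9 - 7))) = 1/(2196 + (225 - 7)*(-8 + (225 - 7))) = 1/(2196 + 218*(-8 + 218)) = 1/(2196 + 218*210) = 1/(2196 + 45780) = 1/47976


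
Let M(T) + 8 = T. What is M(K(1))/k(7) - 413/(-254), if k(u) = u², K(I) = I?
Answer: 2637/1778 ≈ 1.4831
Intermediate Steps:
M(T) = -8 + T
M(K(1))/k(7) - 413/(-254) = (-8 + 1)/(7²) - 413/(-254) = -7/49 - 413*(-1/254) = -7*1/49 + 413/254 = -⅐ + 413/254 = 2637/1778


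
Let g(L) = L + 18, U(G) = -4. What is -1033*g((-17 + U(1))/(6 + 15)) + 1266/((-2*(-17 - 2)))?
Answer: -333026/19 ≈ -17528.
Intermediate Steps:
g(L) = 18 + L
-1033*g((-17 + U(1))/(6 + 15)) + 1266/((-2*(-17 - 2))) = -1033*(18 + (-17 - 4)/(6 + 15)) + 1266/((-2*(-17 - 2))) = -1033*(18 - 21/21) + 1266/((-2*(-19))) = -1033*(18 - 21*1/21) + 1266/38 = -1033*(18 - 1) + 1266*(1/38) = -1033*17 + 633/19 = -17561 + 633/19 = -333026/19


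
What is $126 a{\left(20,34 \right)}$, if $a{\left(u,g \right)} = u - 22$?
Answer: $-252$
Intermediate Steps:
$a{\left(u,g \right)} = -22 + u$ ($a{\left(u,g \right)} = u - 22 = -22 + u$)
$126 a{\left(20,34 \right)} = 126 \left(-22 + 20\right) = 126 \left(-2\right) = -252$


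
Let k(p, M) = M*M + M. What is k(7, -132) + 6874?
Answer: 24166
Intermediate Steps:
k(p, M) = M + M² (k(p, M) = M² + M = M + M²)
k(7, -132) + 6874 = -132*(1 - 132) + 6874 = -132*(-131) + 6874 = 17292 + 6874 = 24166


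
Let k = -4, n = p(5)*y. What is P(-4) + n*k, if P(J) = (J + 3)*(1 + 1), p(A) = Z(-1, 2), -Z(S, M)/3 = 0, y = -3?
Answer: -2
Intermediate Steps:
Z(S, M) = 0 (Z(S, M) = -3*0 = 0)
p(A) = 0
n = 0 (n = 0*(-3) = 0)
P(J) = 6 + 2*J (P(J) = (3 + J)*2 = 6 + 2*J)
P(-4) + n*k = (6 + 2*(-4)) + 0*(-4) = (6 - 8) + 0 = -2 + 0 = -2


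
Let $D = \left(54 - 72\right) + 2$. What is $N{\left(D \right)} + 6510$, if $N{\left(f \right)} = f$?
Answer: $6494$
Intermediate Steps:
$D = -16$ ($D = -18 + 2 = -16$)
$N{\left(D \right)} + 6510 = -16 + 6510 = 6494$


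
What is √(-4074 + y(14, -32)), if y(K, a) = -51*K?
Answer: 6*I*√133 ≈ 69.195*I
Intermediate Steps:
√(-4074 + y(14, -32)) = √(-4074 - 51*14) = √(-4074 - 714) = √(-4788) = 6*I*√133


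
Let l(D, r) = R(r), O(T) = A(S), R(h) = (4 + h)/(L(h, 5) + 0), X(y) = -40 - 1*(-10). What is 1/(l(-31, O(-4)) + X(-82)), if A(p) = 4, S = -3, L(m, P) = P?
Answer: -5/142 ≈ -0.035211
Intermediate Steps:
X(y) = -30 (X(y) = -40 + 10 = -30)
R(h) = ⅘ + h/5 (R(h) = (4 + h)/(5 + 0) = (4 + h)/5 = (4 + h)*(⅕) = ⅘ + h/5)
O(T) = 4
l(D, r) = ⅘ + r/5
1/(l(-31, O(-4)) + X(-82)) = 1/((⅘ + (⅕)*4) - 30) = 1/((⅘ + ⅘) - 30) = 1/(8/5 - 30) = 1/(-142/5) = -5/142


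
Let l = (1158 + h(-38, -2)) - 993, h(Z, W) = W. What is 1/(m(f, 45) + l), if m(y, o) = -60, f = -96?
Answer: 1/103 ≈ 0.0097087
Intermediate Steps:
l = 163 (l = (1158 - 2) - 993 = 1156 - 993 = 163)
1/(m(f, 45) + l) = 1/(-60 + 163) = 1/103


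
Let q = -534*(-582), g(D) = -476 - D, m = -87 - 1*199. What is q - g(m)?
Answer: 310978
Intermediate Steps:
m = -286 (m = -87 - 199 = -286)
q = 310788
q - g(m) = 310788 - (-476 - 1*(-286)) = 310788 - (-476 + 286) = 310788 - 1*(-190) = 310788 + 190 = 310978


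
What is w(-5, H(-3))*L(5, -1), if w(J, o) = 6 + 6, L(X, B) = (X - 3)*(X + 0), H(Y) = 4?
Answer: 120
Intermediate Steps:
L(X, B) = X*(-3 + X) (L(X, B) = (-3 + X)*X = X*(-3 + X))
w(J, o) = 12
w(-5, H(-3))*L(5, -1) = 12*(5*(-3 + 5)) = 12*(5*2) = 12*10 = 120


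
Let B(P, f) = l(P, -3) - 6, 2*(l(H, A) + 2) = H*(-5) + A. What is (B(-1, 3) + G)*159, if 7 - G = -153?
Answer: 24327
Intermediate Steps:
G = 160 (G = 7 - 1*(-153) = 7 + 153 = 160)
l(H, A) = -2 + A/2 - 5*H/2 (l(H, A) = -2 + (H*(-5) + A)/2 = -2 + (-5*H + A)/2 = -2 + (A - 5*H)/2 = -2 + (A/2 - 5*H/2) = -2 + A/2 - 5*H/2)
B(P, f) = -19/2 - 5*P/2 (B(P, f) = (-2 + (½)*(-3) - 5*P/2) - 6 = (-2 - 3/2 - 5*P/2) - 6 = (-7/2 - 5*P/2) - 6 = -19/2 - 5*P/2)
(B(-1, 3) + G)*159 = ((-19/2 - 5/2*(-1)) + 160)*159 = ((-19/2 + 5/2) + 160)*159 = (-7 + 160)*159 = 153*159 = 24327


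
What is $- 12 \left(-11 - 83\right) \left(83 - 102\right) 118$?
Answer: $-2528976$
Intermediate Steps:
$- 12 \left(-11 - 83\right) \left(83 - 102\right) 118 = - 12 \left(\left(-94\right) \left(-19\right)\right) 118 = \left(-12\right) 1786 \cdot 118 = \left(-21432\right) 118 = -2528976$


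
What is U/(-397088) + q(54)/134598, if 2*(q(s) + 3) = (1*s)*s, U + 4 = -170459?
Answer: 3920290319/8907875104 ≈ 0.44009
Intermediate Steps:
U = -170463 (U = -4 - 170459 = -170463)
q(s) = -3 + s²/2 (q(s) = -3 + ((1*s)*s)/2 = -3 + (s*s)/2 = -3 + s²/2)
U/(-397088) + q(54)/134598 = -170463/(-397088) + (-3 + (½)*54²)/134598 = -170463*(-1/397088) + (-3 + (½)*2916)*(1/134598) = 170463/397088 + (-3 + 1458)*(1/134598) = 170463/397088 + 1455*(1/134598) = 170463/397088 + 485/44866 = 3920290319/8907875104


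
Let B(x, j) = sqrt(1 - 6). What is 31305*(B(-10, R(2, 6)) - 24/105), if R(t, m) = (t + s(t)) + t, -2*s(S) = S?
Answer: -50088/7 + 31305*I*sqrt(5) ≈ -7155.4 + 70000.0*I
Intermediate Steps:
s(S) = -S/2
R(t, m) = 3*t/2 (R(t, m) = (t - t/2) + t = t/2 + t = 3*t/2)
B(x, j) = I*sqrt(5) (B(x, j) = sqrt(-5) = I*sqrt(5))
31305*(B(-10, R(2, 6)) - 24/105) = 31305*(I*sqrt(5) - 24/105) = 31305*(I*sqrt(5) - 1*8/35) = 31305*(I*sqrt(5) - 8/35) = 31305*(-8/35 + I*sqrt(5)) = -50088/7 + 31305*I*sqrt(5)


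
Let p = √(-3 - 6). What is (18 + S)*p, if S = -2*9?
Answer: 0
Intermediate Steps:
S = -18
p = 3*I (p = √(-9) = 3*I ≈ 3.0*I)
(18 + S)*p = (18 - 18)*(3*I) = 0*(3*I) = 0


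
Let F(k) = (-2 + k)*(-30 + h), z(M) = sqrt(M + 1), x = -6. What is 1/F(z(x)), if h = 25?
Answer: 2/45 + I*sqrt(5)/45 ≈ 0.044444 + 0.04969*I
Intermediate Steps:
z(M) = sqrt(1 + M)
F(k) = 10 - 5*k (F(k) = (-2 + k)*(-30 + 25) = (-2 + k)*(-5) = 10 - 5*k)
1/F(z(x)) = 1/(10 - 5*sqrt(1 - 6)) = 1/(10 - 5*I*sqrt(5))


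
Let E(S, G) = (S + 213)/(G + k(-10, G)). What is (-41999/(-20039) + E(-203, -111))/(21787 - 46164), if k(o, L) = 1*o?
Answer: -4881489/59107375063 ≈ -8.2587e-5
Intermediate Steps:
k(o, L) = o
E(S, G) = (213 + S)/(-10 + G) (E(S, G) = (S + 213)/(G - 10) = (213 + S)/(-10 + G))
(-41999/(-20039) + E(-203, -111))/(21787 - 46164) = (-41999/(-20039) + (213 - 203)/(-10 - 111))/(21787 - 46164) = (-41999*(-1/20039) + 10/(-121))/(-24377) = (41999/20039 - 1/121*10)*(-1/24377) = (41999/20039 - 10/121)*(-1/24377) = (4881489/2424719)*(-1/24377) = -4881489/59107375063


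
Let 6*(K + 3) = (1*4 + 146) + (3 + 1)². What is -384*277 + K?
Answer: -319030/3 ≈ -1.0634e+5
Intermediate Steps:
K = 74/3 (K = -3 + ((1*4 + 146) + (3 + 1)²)/6 = -3 + ((4 + 146) + 4²)/6 = -3 + (150 + 16)/6 = -3 + (⅙)*166 = -3 + 83/3 = 74/3 ≈ 24.667)
-384*277 + K = -384*277 + 74/3 = -106368 + 74/3 = -319030/3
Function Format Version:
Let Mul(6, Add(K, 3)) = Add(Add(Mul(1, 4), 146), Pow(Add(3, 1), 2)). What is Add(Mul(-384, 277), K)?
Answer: Rational(-319030, 3) ≈ -1.0634e+5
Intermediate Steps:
K = Rational(74, 3) (K = Add(-3, Mul(Rational(1, 6), Add(Add(Mul(1, 4), 146), Pow(Add(3, 1), 2)))) = Add(-3, Mul(Rational(1, 6), Add(Add(4, 146), Pow(4, 2)))) = Add(-3, Mul(Rational(1, 6), Add(150, 16))) = Add(-3, Mul(Rational(1, 6), 166)) = Add(-3, Rational(83, 3)) = Rational(74, 3) ≈ 24.667)
Add(Mul(-384, 277), K) = Add(Mul(-384, 277), Rational(74, 3)) = Add(-106368, Rational(74, 3)) = Rational(-319030, 3)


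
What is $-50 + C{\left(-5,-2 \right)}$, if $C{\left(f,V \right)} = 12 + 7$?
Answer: $-31$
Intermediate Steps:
$C{\left(f,V \right)} = 19$
$-50 + C{\left(-5,-2 \right)} = -50 + 19 = -31$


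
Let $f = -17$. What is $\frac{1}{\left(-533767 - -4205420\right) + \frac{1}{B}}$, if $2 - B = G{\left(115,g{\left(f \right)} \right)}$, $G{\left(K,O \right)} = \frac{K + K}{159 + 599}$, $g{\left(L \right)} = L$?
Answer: $\frac{643}{2360873258} \approx 2.7236 \cdot 10^{-7}$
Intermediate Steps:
$G{\left(K,O \right)} = \frac{K}{379}$ ($G{\left(K,O \right)} = \frac{2 K}{758} = 2 K \frac{1}{758} = \frac{K}{379}$)
$B = \frac{643}{379}$ ($B = 2 - \frac{1}{379} \cdot 115 = 2 - \frac{115}{379} = \frac{643}{379} \approx 1.6966$)
$\frac{1}{\left(-533767 - -4205420\right) + \frac{1}{B}} = \frac{1}{\left(-533767 - -4205420\right) + \frac{1}{\frac{643}{379}}} = \frac{1}{\left(-533767 + 4205420\right) + \frac{379}{643}} = \frac{1}{3671653 + \frac{379}{643}} = \frac{1}{\frac{2360873258}{643}} = \frac{643}{2360873258}$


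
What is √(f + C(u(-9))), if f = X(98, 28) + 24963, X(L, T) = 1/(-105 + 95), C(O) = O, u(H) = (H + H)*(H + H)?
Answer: √2528690/10 ≈ 159.02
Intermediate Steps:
u(H) = 4*H² (u(H) = (2*H)*(2*H) = 4*H²)
X(L, T) = -⅒ (X(L, T) = 1/(-10) = -⅒)
f = 249629/10 (f = -⅒ + 24963 = 249629/10 ≈ 24963.)
√(f + C(u(-9))) = √(249629/10 + 4*(-9)²) = √(249629/10 + 4*81) = √(249629/10 + 324) = √(252869/10) = √2528690/10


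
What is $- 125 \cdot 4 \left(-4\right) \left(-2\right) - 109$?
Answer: $-4109$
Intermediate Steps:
$- 125 \cdot 4 \left(-4\right) \left(-2\right) - 109 = - 125 \left(\left(-16\right) \left(-2\right)\right) - 109 = \left(-125\right) 32 - 109 = -4000 - 109 = -4109$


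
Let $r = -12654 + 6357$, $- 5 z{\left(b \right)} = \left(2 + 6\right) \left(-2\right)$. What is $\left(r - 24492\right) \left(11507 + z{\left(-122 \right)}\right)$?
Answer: $- \frac{1771937739}{5} \approx -3.5439 \cdot 10^{8}$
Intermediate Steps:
$z{\left(b \right)} = \frac{16}{5}$ ($z{\left(b \right)} = - \frac{\left(2 + 6\right) \left(-2\right)}{5} = - \frac{8 \left(-2\right)}{5} = \left(- \frac{1}{5}\right) \left(-16\right) = \frac{16}{5}$)
$r = -6297$
$\left(r - 24492\right) \left(11507 + z{\left(-122 \right)}\right) = \left(-6297 - 24492\right) \left(11507 + \frac{16}{5}\right) = \left(-30789\right) \frac{57551}{5} = - \frac{1771937739}{5}$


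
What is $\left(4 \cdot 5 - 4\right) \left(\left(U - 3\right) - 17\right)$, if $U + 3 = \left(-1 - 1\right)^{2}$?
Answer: $-304$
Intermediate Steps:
$U = 1$ ($U = -3 + \left(-1 - 1\right)^{2} = -3 + \left(-2\right)^{2} = -3 + 4 = 1$)
$\left(4 \cdot 5 - 4\right) \left(\left(U - 3\right) - 17\right) = \left(4 \cdot 5 - 4\right) \left(\left(1 - 3\right) - 17\right) = \left(20 - 4\right) \left(\left(1 - 3\right) - 17\right) = 16 \left(-2 - 17\right) = 16 \left(-19\right) = -304$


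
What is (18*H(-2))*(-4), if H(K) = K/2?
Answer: 72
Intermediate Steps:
H(K) = K/2 (H(K) = K*(1/2) = K/2)
(18*H(-2))*(-4) = (18*((1/2)*(-2)))*(-4) = (18*(-1))*(-4) = -18*(-4) = 72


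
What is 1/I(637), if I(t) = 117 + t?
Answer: 1/754 ≈ 0.0013263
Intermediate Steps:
1/I(637) = 1/(117 + 637) = 1/754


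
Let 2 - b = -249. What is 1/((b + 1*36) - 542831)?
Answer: -1/542544 ≈ -1.8432e-6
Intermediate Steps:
b = 251 (b = 2 - 1*(-249) = 2 + 249 = 251)
1/((b + 1*36) - 542831) = 1/((251 + 1*36) - 542831) = 1/((251 + 36) - 542831) = 1/(287 - 542831) = 1/(-542544) = -1/542544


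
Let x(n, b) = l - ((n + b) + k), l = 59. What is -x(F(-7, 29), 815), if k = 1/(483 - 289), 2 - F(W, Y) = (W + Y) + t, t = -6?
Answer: 143949/194 ≈ 742.00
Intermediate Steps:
F(W, Y) = 8 - W - Y (F(W, Y) = 2 - ((W + Y) - 6) = 2 - (-6 + W + Y) = 2 + (6 - W - Y) = 8 - W - Y)
k = 1/194 ≈ 0.0051546
x(n, b) = 11445/194 - b - n (x(n, b) = 59 - ((n + b) + 1/194) = 59 - ((b + n) + 1/194) = 59 - (1/194 + b + n) = 59 + (-1/194 - b - n) = 11445/194 - b - n)
-x(F(-7, 29), 815) = -(11445/194 - 1*815 - (8 - 1*(-7) - 1*29)) = -(11445/194 - 815 - (8 + 7 - 29)) = -(11445/194 - 815 - 1*(-14)) = -(11445/194 - 815 + 14) = -1*(-143949/194) = 143949/194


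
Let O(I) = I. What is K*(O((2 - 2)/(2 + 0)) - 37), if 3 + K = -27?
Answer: 1110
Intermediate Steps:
K = -30 (K = -3 - 27 = -30)
K*(O((2 - 2)/(2 + 0)) - 37) = -30*((2 - 2)/(2 + 0) - 37) = -30*(0/2 - 37) = -30*(0*(½) - 37) = -30*(0 - 37) = -30*(-37) = 1110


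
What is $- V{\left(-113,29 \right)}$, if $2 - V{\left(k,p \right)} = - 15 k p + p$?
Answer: $49182$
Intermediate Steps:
$V{\left(k,p \right)} = 2 - p + 15 k p$ ($V{\left(k,p \right)} = 2 - \left(- 15 k p + p\right) = 2 - \left(p - 15 k p\right) = 2 + \left(- p + 15 k p\right) = 2 - p + 15 k p$)
$- V{\left(-113,29 \right)} = - (2 - 29 + 15 \left(-113\right) 29) = - (2 - 29 - 49155) = \left(-1\right) \left(-49182\right) = 49182$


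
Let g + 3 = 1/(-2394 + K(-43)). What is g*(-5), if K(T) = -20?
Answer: 36215/2414 ≈ 15.002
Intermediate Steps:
g = -7243/2414 (g = -3 + 1/(-2394 - 20) = -3 + 1/(-2414) = -3 - 1/2414 = -7243/2414 ≈ -3.0004)
g*(-5) = -7243/2414*(-5) = 36215/2414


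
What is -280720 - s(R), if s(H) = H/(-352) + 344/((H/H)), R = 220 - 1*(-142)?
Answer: -49467083/176 ≈ -2.8106e+5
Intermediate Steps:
R = 362 (R = 220 + 142 = 362)
s(H) = 344 - H/352 (s(H) = H*(-1/352) + 344/1 = -H/352 + 344*1 = -H/352 + 344 = 344 - H/352)
-280720 - s(R) = -280720 - (344 - 1/352*362) = -280720 - (344 - 181/176) = -280720 - 1*60363/176 = -280720 - 60363/176 = -49467083/176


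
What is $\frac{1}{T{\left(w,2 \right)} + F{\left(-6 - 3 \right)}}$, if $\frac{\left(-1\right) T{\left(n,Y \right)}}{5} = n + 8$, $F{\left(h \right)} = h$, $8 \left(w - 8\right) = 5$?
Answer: $- \frac{8}{737} \approx -0.010855$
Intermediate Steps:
$w = \frac{69}{8}$ ($w = 8 + \frac{1}{8} \cdot 5 = 8 + \frac{5}{8} = \frac{69}{8} \approx 8.625$)
$T{\left(n,Y \right)} = -40 - 5 n$ ($T{\left(n,Y \right)} = - 5 \left(n + 8\right) = - 5 \left(8 + n\right) = -40 - 5 n$)
$\frac{1}{T{\left(w,2 \right)} + F{\left(-6 - 3 \right)}} = \frac{1}{\left(-40 - \frac{345}{8}\right) - 9} = \frac{1}{- \frac{665}{8} - 9} = \frac{1}{- \frac{737}{8}} = - \frac{8}{737}$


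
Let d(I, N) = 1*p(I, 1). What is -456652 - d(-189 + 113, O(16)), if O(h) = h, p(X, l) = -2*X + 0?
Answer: -456804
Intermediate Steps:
p(X, l) = -2*X
d(I, N) = -2*I (d(I, N) = 1*(-2*I) = -2*I)
-456652 - d(-189 + 113, O(16)) = -456652 - (-2)*(-189 + 113) = -456652 - (-2)*(-76) = -456652 - 1*152 = -456652 - 152 = -456804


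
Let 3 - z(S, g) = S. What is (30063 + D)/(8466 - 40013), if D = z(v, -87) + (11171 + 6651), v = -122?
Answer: -48010/31547 ≈ -1.5219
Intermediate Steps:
z(S, g) = 3 - S
D = 17947 (D = (3 - 1*(-122)) + (11171 + 6651) = (3 + 122) + 17822 = 125 + 17822 = 17947)
(30063 + D)/(8466 - 40013) = (30063 + 17947)/(8466 - 40013) = 48010/(-31547) = 48010*(-1/31547) = -48010/31547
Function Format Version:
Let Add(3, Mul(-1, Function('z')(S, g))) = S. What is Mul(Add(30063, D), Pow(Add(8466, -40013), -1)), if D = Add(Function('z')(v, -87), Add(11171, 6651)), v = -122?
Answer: Rational(-48010, 31547) ≈ -1.5219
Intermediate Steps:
Function('z')(S, g) = Add(3, Mul(-1, S))
D = 17947 (D = Add(Add(3, Mul(-1, -122)), Add(11171, 6651)) = Add(Add(3, 122), 17822) = Add(125, 17822) = 17947)
Mul(Add(30063, D), Pow(Add(8466, -40013), -1)) = Mul(Add(30063, 17947), Pow(Add(8466, -40013), -1)) = Mul(48010, Pow(-31547, -1)) = Mul(48010, Rational(-1, 31547)) = Rational(-48010, 31547)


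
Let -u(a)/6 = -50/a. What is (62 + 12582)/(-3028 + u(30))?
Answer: -6322/1509 ≈ -4.1895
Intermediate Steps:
u(a) = 300/a (u(a) = -(-300)/a = 300/a)
(62 + 12582)/(-3028 + u(30)) = (62 + 12582)/(-3028 + 300/30) = 12644/(-3028 + 300*(1/30)) = 12644/(-3028 + 10) = 12644/(-3018) = 12644*(-1/3018) = -6322/1509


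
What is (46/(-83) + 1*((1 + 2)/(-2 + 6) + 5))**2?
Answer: 2975625/110224 ≈ 26.996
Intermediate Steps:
(46/(-83) + 1*((1 + 2)/(-2 + 6) + 5))**2 = (46*(-1/83) + 1*(3/4 + 5))**2 = (-46/83 + 1*(3*(1/4) + 5))**2 = (-46/83 + 1*(3/4 + 5))**2 = (-46/83 + 1*(23/4))**2 = (-46/83 + 23/4)**2 = (1725/332)**2 = 2975625/110224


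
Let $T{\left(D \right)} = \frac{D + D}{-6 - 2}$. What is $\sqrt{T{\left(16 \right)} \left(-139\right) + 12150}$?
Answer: $\sqrt{12706} \approx 112.72$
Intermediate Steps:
$T{\left(D \right)} = - \frac{D}{4}$ ($T{\left(D \right)} = \frac{2 D}{-8} = 2 D \left(- \frac{1}{8}\right) = - \frac{D}{4}$)
$\sqrt{T{\left(16 \right)} \left(-139\right) + 12150} = \sqrt{\left(- \frac{1}{4}\right) 16 \left(-139\right) + 12150} = \sqrt{\left(-4\right) \left(-139\right) + 12150} = \sqrt{556 + 12150} = \sqrt{12706}$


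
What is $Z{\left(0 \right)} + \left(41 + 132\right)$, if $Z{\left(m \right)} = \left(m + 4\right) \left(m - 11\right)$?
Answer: $129$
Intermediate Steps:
$Z{\left(m \right)} = \left(-11 + m\right) \left(4 + m\right)$ ($Z{\left(m \right)} = \left(4 + m\right) \left(-11 + m\right) = \left(-11 + m\right) \left(4 + m\right)$)
$Z{\left(0 \right)} + \left(41 + 132\right) = \left(-44 + 0^{2} - 0\right) + \left(41 + 132\right) = \left(-44 + 0 + 0\right) + 173 = -44 + 173 = 129$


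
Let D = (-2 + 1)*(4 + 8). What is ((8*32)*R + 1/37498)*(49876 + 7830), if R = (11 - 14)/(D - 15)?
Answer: 276974286941/168741 ≈ 1.6414e+6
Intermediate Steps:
D = -12 (D = -1*12 = -12)
R = ⅑ (R = (11 - 14)/(-12 - 15) = -3/(-27) = -3*(-1/27) = ⅑ ≈ 0.11111)
((8*32)*R + 1/37498)*(49876 + 7830) = ((8*32)*(⅑) + 1/37498)*(49876 + 7830) = (256*(⅑) + 1/37498)*57706 = (256/9 + 1/37498)*57706 = (9599497/337482)*57706 = 276974286941/168741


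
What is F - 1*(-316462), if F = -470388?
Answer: -153926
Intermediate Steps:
F - 1*(-316462) = -470388 - 1*(-316462) = -470388 + 316462 = -153926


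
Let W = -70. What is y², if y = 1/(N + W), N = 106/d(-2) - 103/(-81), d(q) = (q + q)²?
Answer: 419904/1619499049 ≈ 0.00025928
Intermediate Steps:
d(q) = 4*q² (d(q) = (2*q)² = 4*q²)
N = 5117/648 (N = 106/((4*(-2)²)) - 103/(-81) = 106/((4*4)) - 103*(-1/81) = 106/16 + 103/81 = 106*(1/16) + 103/81 = 53/8 + 103/81 = 5117/648 ≈ 7.8966)
y = -648/40243 (y = 1/(5117/648 - 70) = 1/(-40243/648) = -648/40243 ≈ -0.016102)
y² = (-648/40243)² = 419904/1619499049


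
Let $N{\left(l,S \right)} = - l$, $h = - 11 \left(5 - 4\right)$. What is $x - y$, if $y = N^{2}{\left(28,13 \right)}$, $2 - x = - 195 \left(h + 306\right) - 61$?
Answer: $56804$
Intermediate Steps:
$h = -11$ ($h = \left(-11\right) 1 = -11$)
$x = 57588$ ($x = 2 - \left(- 195 \left(-11 + 306\right) - 61\right) = 2 - \left(\left(-195\right) 295 - 61\right) = 2 - \left(-57525 - 61\right) = 2 - -57586 = 2 + 57586 = 57588$)
$y = 784$ ($y = \left(\left(-1\right) 28\right)^{2} = \left(-28\right)^{2} = 784$)
$x - y = 57588 - 784 = 56804$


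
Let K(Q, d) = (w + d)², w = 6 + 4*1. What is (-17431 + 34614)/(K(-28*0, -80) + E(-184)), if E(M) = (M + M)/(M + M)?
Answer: 17183/4901 ≈ 3.5060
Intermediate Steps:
E(M) = 1 (E(M) = (2*M)/((2*M)) = (2*M)*(1/(2*M)) = 1)
w = 10 (w = 6 + 4 = 10)
K(Q, d) = (10 + d)²
(-17431 + 34614)/(K(-28*0, -80) + E(-184)) = (-17431 + 34614)/((10 - 80)² + 1) = 17183/((-70)² + 1) = 17183/(4900 + 1) = 17183/4901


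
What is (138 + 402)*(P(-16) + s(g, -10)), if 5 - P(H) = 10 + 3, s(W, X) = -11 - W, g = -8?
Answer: -5940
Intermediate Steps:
P(H) = -8 (P(H) = 5 - (10 + 3) = 5 - 1*13 = 5 - 13 = -8)
(138 + 402)*(P(-16) + s(g, -10)) = (138 + 402)*(-8 + (-11 - 1*(-8))) = 540*(-8 + (-11 + 8)) = 540*(-8 - 3) = 540*(-11) = -5940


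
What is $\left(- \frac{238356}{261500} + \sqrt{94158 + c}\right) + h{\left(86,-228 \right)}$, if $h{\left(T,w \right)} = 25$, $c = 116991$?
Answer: $\frac{1574786}{65375} + 3 \sqrt{23461} \approx 483.6$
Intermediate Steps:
$\left(- \frac{238356}{261500} + \sqrt{94158 + c}\right) + h{\left(86,-228 \right)} = \left(- \frac{238356}{261500} + \sqrt{94158 + 116991}\right) + 25 = \left(\left(-238356\right) \frac{1}{261500} + \sqrt{211149}\right) + 25 = \left(- \frac{59589}{65375} + 3 \sqrt{23461}\right) + 25 = \frac{1574786}{65375} + 3 \sqrt{23461}$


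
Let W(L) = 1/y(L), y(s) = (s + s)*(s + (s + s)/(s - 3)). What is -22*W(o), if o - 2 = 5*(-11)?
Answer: -308/75843 ≈ -0.0040610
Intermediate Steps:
o = -53 (o = 2 + 5*(-11) = 2 - 55 = -53)
y(s) = 2*s*(s + 2*s/(-3 + s)) (y(s) = (2*s)*(s + (2*s)/(-3 + s)) = (2*s)*(s + 2*s/(-3 + s)) = 2*s*(s + 2*s/(-3 + s)))
W(L) = (-3 + L)/(2*L²*(-1 + L)) (W(L) = 1/(2*L²*(-1 + L)/(-3 + L)) = (-3 + L)/(2*L²*(-1 + L)))
-22*W(o) = -11*(-3 - 53)/((-53)²*(-1 - 53)) = -11*(-56)/(2809*(-54)) = -11*(-1)*(-56)/(2809*54) = -22*14/75843 = -308/75843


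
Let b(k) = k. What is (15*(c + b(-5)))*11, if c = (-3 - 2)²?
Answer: 3300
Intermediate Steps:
c = 25 (c = (-5)² = 25)
(15*(c + b(-5)))*11 = (15*(25 - 5))*11 = (15*20)*11 = 300*11 = 3300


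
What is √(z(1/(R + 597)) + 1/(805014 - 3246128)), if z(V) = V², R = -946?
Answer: √5661707434682/851948786 ≈ 0.0027929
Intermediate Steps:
√(z(1/(R + 597)) + 1/(805014 - 3246128)) = √((1/(-946 + 597))² + 1/(805014 - 3246128)) = √((1/(-349))² + 1/(-2441114)) = √((-1/349)² - 1/2441114) = √(1/121801 - 1/2441114) = √(2319313/297330126314) = √5661707434682/851948786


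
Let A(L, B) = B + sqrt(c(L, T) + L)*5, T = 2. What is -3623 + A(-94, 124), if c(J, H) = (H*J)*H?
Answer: -3499 + 5*I*sqrt(470) ≈ -3499.0 + 108.4*I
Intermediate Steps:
c(J, H) = J*H**2
A(L, B) = B + 5*sqrt(5)*sqrt(L) (A(L, B) = B + sqrt(L*2**2 + L)*5 = B + sqrt(L*4 + L)*5 = B + sqrt(4*L + L)*5 = B + sqrt(5*L)*5 = B + (sqrt(5)*sqrt(L))*5 = B + 5*sqrt(5)*sqrt(L))
-3623 + A(-94, 124) = -3623 + (124 + 5*sqrt(5)*sqrt(-94)) = -3623 + (124 + 5*sqrt(5)*(I*sqrt(94))) = -3623 + (124 + 5*I*sqrt(470)) = -3499 + 5*I*sqrt(470)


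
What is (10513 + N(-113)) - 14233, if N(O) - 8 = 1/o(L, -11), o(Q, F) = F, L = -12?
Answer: -40833/11 ≈ -3712.1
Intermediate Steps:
N(O) = 87/11 (N(O) = 8 + 1/(-11) = 8 - 1/11 = 87/11)
(10513 + N(-113)) - 14233 = (10513 + 87/11) - 14233 = 115730/11 - 14233 = -40833/11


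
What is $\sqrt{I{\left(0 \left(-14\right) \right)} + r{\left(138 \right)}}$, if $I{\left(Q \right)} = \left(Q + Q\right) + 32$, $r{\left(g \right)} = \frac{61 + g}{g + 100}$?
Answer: $\frac{\sqrt{1859970}}{238} \approx 5.7303$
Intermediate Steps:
$r{\left(g \right)} = \frac{61 + g}{100 + g}$
$I{\left(Q \right)} = 32 + 2 Q$ ($I{\left(Q \right)} = 2 Q + 32 = 32 + 2 Q$)
$\sqrt{I{\left(0 \left(-14\right) \right)} + r{\left(138 \right)}} = \sqrt{\left(32 + 2 \cdot 0 \left(-14\right)\right) + \frac{61 + 138}{100 + 138}} = \sqrt{\left(32 + 2 \cdot 0\right) + \frac{1}{238} \cdot 199} = \sqrt{\left(32 + 0\right) + \frac{1}{238} \cdot 199} = \sqrt{32 + \frac{199}{238}} = \sqrt{\frac{7815}{238}} = \frac{\sqrt{1859970}}{238}$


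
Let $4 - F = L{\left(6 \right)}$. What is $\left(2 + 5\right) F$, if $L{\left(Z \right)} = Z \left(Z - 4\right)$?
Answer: $-56$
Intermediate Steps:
$L{\left(Z \right)} = Z \left(-4 + Z\right)$
$F = -8$ ($F = 4 - 6 \left(-4 + 6\right) = 4 - 6 \cdot 2 = 4 - 12 = -8$)
$\left(2 + 5\right) F = \left(2 + 5\right) \left(-8\right) = 7 \left(-8\right) = -56$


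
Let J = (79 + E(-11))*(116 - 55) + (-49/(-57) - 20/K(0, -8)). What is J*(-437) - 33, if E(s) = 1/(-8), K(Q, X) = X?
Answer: -50497729/24 ≈ -2.1041e+6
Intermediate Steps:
E(s) = -⅛
J = 2195519/456 (J = (79 - ⅛)*(116 - 55) + (-49/(-57) - 20/(-8)) = (631/8)*61 + (-49*(-1/57) - 20*(-⅛)) = 38491/8 + (49/57 + 5/2) = 38491/8 + 383/114 = 2195519/456 ≈ 4814.7)
J*(-437) - 33 = (2195519/456)*(-437) - 33 = -50496937/24 - 33 = -50497729/24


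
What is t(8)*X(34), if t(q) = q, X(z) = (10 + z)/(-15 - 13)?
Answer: -88/7 ≈ -12.571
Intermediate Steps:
X(z) = -5/14 - z/28 (X(z) = (10 + z)/(-28) = (10 + z)*(-1/28) = -5/14 - z/28)
t(8)*X(34) = 8*(-5/14 - 1/28*34) = 8*(-5/14 - 17/14) = 8*(-11/7) = -88/7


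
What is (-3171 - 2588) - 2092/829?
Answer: -4776303/829 ≈ -5761.5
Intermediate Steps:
(-3171 - 2588) - 2092/829 = -5759 - 2092*1/829 = -5759 - 2092/829 = -4776303/829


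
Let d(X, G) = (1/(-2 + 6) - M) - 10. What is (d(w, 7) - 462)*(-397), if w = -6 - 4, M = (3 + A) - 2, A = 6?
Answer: 760255/4 ≈ 1.9006e+5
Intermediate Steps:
M = 7 (M = (3 + 6) - 2 = 9 - 2 = 7)
w = -10
d(X, G) = -67/4 (d(X, G) = (1/(-2 + 6) - 1*7) - 10 = (1/4 - 7) - 10 = (¼ - 7) - 10 = -27/4 - 10 = -67/4)
(d(w, 7) - 462)*(-397) = (-67/4 - 462)*(-397) = -1915/4*(-397) = 760255/4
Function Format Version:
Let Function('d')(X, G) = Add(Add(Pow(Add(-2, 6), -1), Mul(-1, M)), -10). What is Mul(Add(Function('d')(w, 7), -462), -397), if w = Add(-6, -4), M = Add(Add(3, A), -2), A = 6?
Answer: Rational(760255, 4) ≈ 1.9006e+5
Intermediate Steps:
M = 7 (M = Add(Add(3, 6), -2) = Add(9, -2) = 7)
w = -10
Function('d')(X, G) = Rational(-67, 4) (Function('d')(X, G) = Add(Add(Pow(Add(-2, 6), -1), Mul(-1, 7)), -10) = Add(Add(Pow(4, -1), -7), -10) = Add(Add(Rational(1, 4), -7), -10) = Add(Rational(-27, 4), -10) = Rational(-67, 4))
Mul(Add(Function('d')(w, 7), -462), -397) = Mul(Add(Rational(-67, 4), -462), -397) = Mul(Rational(-1915, 4), -397) = Rational(760255, 4)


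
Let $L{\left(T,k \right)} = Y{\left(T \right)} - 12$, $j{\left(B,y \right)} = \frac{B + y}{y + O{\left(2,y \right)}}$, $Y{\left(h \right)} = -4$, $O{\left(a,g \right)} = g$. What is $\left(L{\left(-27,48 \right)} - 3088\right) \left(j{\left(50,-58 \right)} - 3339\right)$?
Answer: $\frac{300557216}{29} \approx 1.0364 \cdot 10^{7}$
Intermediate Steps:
$j{\left(B,y \right)} = \frac{B + y}{2 y}$ ($j{\left(B,y \right)} = \frac{B + y}{y + y} = \frac{B + y}{2 y}$)
$L{\left(T,k \right)} = -16$ ($L{\left(T,k \right)} = -4 - 12 = -16$)
$\left(L{\left(-27,48 \right)} - 3088\right) \left(j{\left(50,-58 \right)} - 3339\right) = \left(-16 - 3088\right) \left(\frac{50 - 58}{2 \left(-58\right)} - 3339\right) = - 3104 \left(\frac{1}{2} \left(- \frac{1}{58}\right) \left(-8\right) - 3339\right) = - 3104 \left(\frac{2}{29} - 3339\right) = \left(-3104\right) \left(- \frac{96829}{29}\right) = \frac{300557216}{29}$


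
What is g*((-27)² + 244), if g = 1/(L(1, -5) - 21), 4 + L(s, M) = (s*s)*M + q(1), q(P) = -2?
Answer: -973/32 ≈ -30.406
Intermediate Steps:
L(s, M) = -6 + M*s² (L(s, M) = -4 + ((s*s)*M - 2) = -4 + (s²*M - 2) = -4 + (M*s² - 2) = -4 + (-2 + M*s²) = -6 + M*s²)
g = -1/32 (g = 1/((-6 - 5*1²) - 21) = 1/((-6 - 5*1) - 21) = 1/((-6 - 5) - 21) = 1/(-11 - 21) = 1/(-32) = -1/32 ≈ -0.031250)
g*((-27)² + 244) = -((-27)² + 244)/32 = -(729 + 244)/32 = -1/32*973 = -973/32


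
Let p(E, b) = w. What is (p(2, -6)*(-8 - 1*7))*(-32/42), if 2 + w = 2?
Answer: 0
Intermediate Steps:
w = 0 (w = -2 + 2 = 0)
p(E, b) = 0
(p(2, -6)*(-8 - 1*7))*(-32/42) = (0*(-8 - 1*7))*(-32/42) = (0*(-8 - 7))*(-32*1/42) = (0*(-15))*(-16/21) = 0*(-16/21) = 0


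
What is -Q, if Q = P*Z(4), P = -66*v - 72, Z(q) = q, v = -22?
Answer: -5520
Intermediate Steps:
P = 1380 (P = -66*(-22) - 72 = 1452 - 72 = 1380)
Q = 5520 (Q = 1380*4 = 5520)
-Q = -1*5520 = -5520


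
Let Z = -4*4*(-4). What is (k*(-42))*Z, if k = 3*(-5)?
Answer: 40320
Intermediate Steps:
k = -15
Z = 64 (Z = -16*(-4) = 64)
(k*(-42))*Z = -15*(-42)*64 = 630*64 = 40320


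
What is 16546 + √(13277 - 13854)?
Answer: 16546 + I*√577 ≈ 16546.0 + 24.021*I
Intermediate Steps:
16546 + √(13277 - 13854) = 16546 + √(-577) = 16546 + I*√577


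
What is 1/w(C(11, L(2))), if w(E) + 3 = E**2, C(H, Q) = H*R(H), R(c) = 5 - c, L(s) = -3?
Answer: 1/4353 ≈ 0.00022973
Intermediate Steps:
C(H, Q) = H*(5 - H)
w(E) = -3 + E**2
1/w(C(11, L(2))) = 1/(-3 + (11*(5 - 1*11))**2) = 1/(-3 + (11*(5 - 11))**2) = 1/(-3 + (11*(-6))**2) = 1/(-3 + (-66)**2) = 1/(-3 + 4356) = 1/4353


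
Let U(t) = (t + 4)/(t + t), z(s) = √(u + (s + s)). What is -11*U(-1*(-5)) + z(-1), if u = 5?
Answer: -99/10 + √3 ≈ -8.1680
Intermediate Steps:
z(s) = √(5 + 2*s) (z(s) = √(5 + (s + s)) = √(5 + 2*s))
U(t) = (4 + t)/(2*t) (U(t) = (4 + t)/((2*t)) = (4 + t)*(1/(2*t)) = (4 + t)/(2*t))
-11*U(-1*(-5)) + z(-1) = -11*(4 - 1*(-5))/(2*((-1*(-5)))) + √(5 + 2*(-1)) = -11*(4 + 5)/(2*5) + √(5 - 2) = -11*9/(2*5) + √3 = -11*9/10 + √3 = -99/10 + √3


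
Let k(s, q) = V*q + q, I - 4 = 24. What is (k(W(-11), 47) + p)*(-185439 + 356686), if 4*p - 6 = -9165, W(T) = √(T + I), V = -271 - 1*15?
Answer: -10743865533/4 ≈ -2.6860e+9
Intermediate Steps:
V = -286 (V = -271 - 15 = -286)
I = 28 (I = 4 + 24 = 28)
W(T) = √(28 + T) (W(T) = √(T + 28) = √(28 + T))
p = -9159/4 (p = 3/2 + (¼)*(-9165) = 3/2 - 9165/4 = -9159/4 ≈ -2289.8)
k(s, q) = -285*q (k(s, q) = -286*q + q = -285*q)
(k(W(-11), 47) + p)*(-185439 + 356686) = (-285*47 - 9159/4)*(-185439 + 356686) = (-13395 - 9159/4)*171247 = -62739/4*171247 = -10743865533/4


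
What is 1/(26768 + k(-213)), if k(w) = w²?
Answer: 1/72137 ≈ 1.3863e-5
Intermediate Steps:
1/(26768 + k(-213)) = 1/(26768 + (-213)²) = 1/(26768 + 45369) = 1/72137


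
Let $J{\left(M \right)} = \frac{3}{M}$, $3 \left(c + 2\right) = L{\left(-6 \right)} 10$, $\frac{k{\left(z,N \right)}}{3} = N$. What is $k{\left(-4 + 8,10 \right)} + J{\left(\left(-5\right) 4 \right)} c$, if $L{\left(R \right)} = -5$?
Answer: $\frac{164}{5} \approx 32.8$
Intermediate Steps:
$k{\left(z,N \right)} = 3 N$
$c = - \frac{56}{3}$ ($c = -2 + \frac{\left(-5\right) 10}{3} = -2 + \frac{1}{3} \left(-50\right) = -2 - \frac{50}{3} = - \frac{56}{3} \approx -18.667$)
$k{\left(-4 + 8,10 \right)} + J{\left(\left(-5\right) 4 \right)} c = 3 \cdot 10 + \frac{3}{\left(-5\right) 4} \left(- \frac{56}{3}\right) = 30 + \frac{3}{-20} \left(- \frac{56}{3}\right) = 30 + 3 \left(- \frac{1}{20}\right) \left(- \frac{56}{3}\right) = 30 - - \frac{14}{5} = 30 + \frac{14}{5} = \frac{164}{5}$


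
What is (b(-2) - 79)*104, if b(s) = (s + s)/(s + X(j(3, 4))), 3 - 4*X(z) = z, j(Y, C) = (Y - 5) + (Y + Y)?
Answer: -72280/9 ≈ -8031.1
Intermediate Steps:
j(Y, C) = -5 + 3*Y (j(Y, C) = (-5 + Y) + 2*Y = -5 + 3*Y)
X(z) = ¾ - z/4
b(s) = 2*s/(-¼ + s) (b(s) = (s + s)/(s + (¾ - (-5 + 3*3)/4)) = (2*s)/(s + (¾ - (-5 + 9)/4)) = (2*s)/(s + (¾ - ¼*4)) = (2*s)/(s + (¾ - 1)) = (2*s)/(s - ¼) = (2*s)/(-¼ + s) = 2*s/(-¼ + s))
(b(-2) - 79)*104 = (8*(-2)/(-1 + 4*(-2)) - 79)*104 = (8*(-2)/(-1 - 8) - 79)*104 = (8*(-2)/(-9) - 79)*104 = (8*(-2)*(-⅑) - 79)*104 = (16/9 - 79)*104 = -695/9*104 = -72280/9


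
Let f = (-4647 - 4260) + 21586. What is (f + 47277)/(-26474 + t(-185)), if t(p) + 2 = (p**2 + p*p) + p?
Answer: 59956/41789 ≈ 1.4347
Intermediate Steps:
f = 12679 (f = -8907 + 21586 = 12679)
t(p) = -2 + p + 2*p**2 (t(p) = -2 + ((p**2 + p*p) + p) = -2 + ((p**2 + p**2) + p) = -2 + (2*p**2 + p) = -2 + (p + 2*p**2) = -2 + p + 2*p**2)
(f + 47277)/(-26474 + t(-185)) = (12679 + 47277)/(-26474 + (-2 - 185 + 2*(-185)**2)) = 59956/(-26474 + (-2 - 185 + 2*34225)) = 59956/(-26474 + (-2 - 185 + 68450)) = 59956/(-26474 + 68263) = 59956/41789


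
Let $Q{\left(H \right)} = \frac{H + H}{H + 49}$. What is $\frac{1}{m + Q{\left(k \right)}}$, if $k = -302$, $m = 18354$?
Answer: $\frac{253}{4644166} \approx 5.4477 \cdot 10^{-5}$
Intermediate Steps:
$Q{\left(H \right)} = \frac{2 H}{49 + H}$
$\frac{1}{m + Q{\left(k \right)}} = \frac{1}{18354 + 2 \left(-302\right) \frac{1}{49 - 302}} = \frac{1}{18354 + 2 \left(-302\right) \frac{1}{-253}} = \frac{1}{18354 + 2 \left(-302\right) \left(- \frac{1}{253}\right)} = \frac{1}{18354 + \frac{604}{253}} = \frac{1}{\frac{4644166}{253}} = \frac{253}{4644166}$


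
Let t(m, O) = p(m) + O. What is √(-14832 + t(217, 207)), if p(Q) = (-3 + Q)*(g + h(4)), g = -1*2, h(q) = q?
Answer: I*√14197 ≈ 119.15*I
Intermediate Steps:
g = -2
p(Q) = -6 + 2*Q (p(Q) = (-3 + Q)*(-2 + 4) = (-3 + Q)*2 = -6 + 2*Q)
t(m, O) = -6 + O + 2*m (t(m, O) = (-6 + 2*m) + O = -6 + O + 2*m)
√(-14832 + t(217, 207)) = √(-14832 + (-6 + 207 + 2*217)) = √(-14832 + (-6 + 207 + 434)) = √(-14832 + 635) = √(-14197) = I*√14197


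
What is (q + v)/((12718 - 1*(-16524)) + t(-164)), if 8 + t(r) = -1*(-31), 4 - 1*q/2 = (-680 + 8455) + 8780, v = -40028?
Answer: -14626/5853 ≈ -2.4989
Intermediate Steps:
q = -33102 (q = 8 - 2*((-680 + 8455) + 8780) = 8 - 2*(7775 + 8780) = 8 - 2*16555 = 8 - 33110 = -33102)
t(r) = 23 (t(r) = -8 - 1*(-31) = -8 + 31 = 23)
(q + v)/((12718 - 1*(-16524)) + t(-164)) = (-33102 - 40028)/((12718 - 1*(-16524)) + 23) = -73130/((12718 + 16524) + 23) = -73130/(29242 + 23) = -73130/29265 = -73130*1/29265 = -14626/5853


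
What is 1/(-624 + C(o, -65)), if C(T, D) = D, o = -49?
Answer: -1/689 ≈ -0.0014514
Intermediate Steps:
1/(-624 + C(o, -65)) = 1/(-624 - 65) = 1/(-689) = -1/689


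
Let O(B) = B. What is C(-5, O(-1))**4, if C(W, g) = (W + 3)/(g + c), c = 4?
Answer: 16/81 ≈ 0.19753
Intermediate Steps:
C(W, g) = (3 + W)/(4 + g) (C(W, g) = (W + 3)/(g + 4) = (3 + W)/(4 + g))
C(-5, O(-1))**4 = ((3 - 5)/(4 - 1))**4 = (-2/3)**4 = 16/81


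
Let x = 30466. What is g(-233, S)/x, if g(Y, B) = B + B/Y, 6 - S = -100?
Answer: 12296/3549289 ≈ 0.0034644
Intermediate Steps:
S = 106 (S = 6 - 1*(-100) = 6 + 100 = 106)
g(-233, S)/x = (106 + 106/(-233))/30466 = (106 + 106*(-1/233))*(1/30466) = (106 - 106/233)*(1/30466) = (24592/233)*(1/30466) = 12296/3549289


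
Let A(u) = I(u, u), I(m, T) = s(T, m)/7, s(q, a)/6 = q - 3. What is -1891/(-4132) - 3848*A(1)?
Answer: 190812469/28924 ≈ 6597.0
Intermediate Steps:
s(q, a) = -18 + 6*q (s(q, a) = 6*(q - 3) = 6*(-3 + q) = -18 + 6*q)
I(m, T) = -18/7 + 6*T/7 (I(m, T) = (-18 + 6*T)/7 = (-18 + 6*T)*(1/7) = -18/7 + 6*T/7)
A(u) = -18/7 + 6*u/7
-1891/(-4132) - 3848*A(1) = -1891/(-4132) - 3848/(1/(-18/7 + (6/7)*1)) = -1891*(-1/4132) - 3848/(1/(-18/7 + 6/7)) = 1891/4132 - 3848/(1/(-12/7)) = 1891/4132 - 3848/(-7/12) = 1891/4132 - 3848*(-12/7) = 1891/4132 + 46176/7 = 190812469/28924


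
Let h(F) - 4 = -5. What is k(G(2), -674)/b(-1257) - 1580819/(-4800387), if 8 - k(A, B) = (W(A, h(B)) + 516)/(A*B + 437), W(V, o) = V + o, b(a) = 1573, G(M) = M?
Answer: 2302785389992/6878968972161 ≈ 0.33476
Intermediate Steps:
h(F) = -1 (h(F) = 4 - 5 = -1)
k(A, B) = 8 - (515 + A)/(437 + A*B) (k(A, B) = 8 - ((A - 1) + 516)/(A*B + 437) = 8 - ((-1 + A) + 516)/(437 + A*B) = 8 - (515 + A)/(437 + A*B))
k(G(2), -674)/b(-1257) - 1580819/(-4800387) = ((2981 - 1*2 + 8*2*(-674))/(437 + 2*(-674)))/1573 - 1580819/(-4800387) = ((2981 - 2 - 10784)/(437 - 1348))*(1/1573) - 1580819*(-1/4800387) = (-7805/(-911))*(1/1573) + 1580819/4800387 = -1/911*(-7805)*(1/1573) + 1580819/4800387 = (7805/911)*(1/1573) + 1580819/4800387 = 7805/1433003 + 1580819/4800387 = 2302785389992/6878968972161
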